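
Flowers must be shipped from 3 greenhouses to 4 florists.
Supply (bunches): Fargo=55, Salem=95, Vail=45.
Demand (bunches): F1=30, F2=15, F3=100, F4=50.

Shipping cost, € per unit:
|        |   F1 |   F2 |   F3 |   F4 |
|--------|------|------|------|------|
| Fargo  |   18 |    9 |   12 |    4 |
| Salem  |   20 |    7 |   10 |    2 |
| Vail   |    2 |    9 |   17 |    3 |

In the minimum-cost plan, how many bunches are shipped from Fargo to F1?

Optimal shipments:
  Fargo–F2: 15 × €9 = €135
  Fargo–F3: 5 × €12 = €60
  Fargo–F4: 35 × €4 = €140
  Salem–F3: 95 × €10 = €950
  Vail–F1: 30 × €2 = €60
  Vail–F4: 15 × €3 = €45
Total cost = €1390.
The route Fargo→F1 is not used.

0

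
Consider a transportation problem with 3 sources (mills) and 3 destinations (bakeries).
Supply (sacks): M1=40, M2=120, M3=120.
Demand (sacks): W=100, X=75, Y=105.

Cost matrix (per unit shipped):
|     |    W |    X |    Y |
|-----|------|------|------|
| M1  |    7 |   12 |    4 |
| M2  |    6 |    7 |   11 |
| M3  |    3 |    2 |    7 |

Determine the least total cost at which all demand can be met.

An optimal shipping plan:
  M1–Y: 40 × 4 = 160
  M2–W: 100 × 6 = 600
  M2–Y: 20 × 11 = 220
  M3–X: 75 × 2 = 150
  M3–Y: 45 × 7 = 315
Total = 160 + 600 + 220 + 150 + 315 = 1445.
(Supply check: M1 ships 40; M2 ships 120; M3 ships 120.)

1445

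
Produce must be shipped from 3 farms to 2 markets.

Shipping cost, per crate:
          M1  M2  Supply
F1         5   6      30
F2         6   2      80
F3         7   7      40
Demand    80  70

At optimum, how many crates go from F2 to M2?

70

The minimum-cost plan:
  F1->M1: 30 × 5 = 150
  F2->M1: 10 × 6 = 60
  F2->M2: 70 × 2 = 140
  F3->M1: 40 × 7 = 280
Total cost = 630.
So F2→M2 carries 70 crates.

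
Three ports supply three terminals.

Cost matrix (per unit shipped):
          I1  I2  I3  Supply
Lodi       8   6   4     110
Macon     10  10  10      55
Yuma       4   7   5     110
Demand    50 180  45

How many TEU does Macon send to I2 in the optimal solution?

55

Optimal shipments:
  Lodi→I2: 65 TEU
  Lodi→I3: 45 TEU
  Macon→I2: 55 TEU
  Yuma→I1: 50 TEU
  Yuma→I2: 60 TEU
Total cost = 1740.
So Macon→I2 carries 55 TEU.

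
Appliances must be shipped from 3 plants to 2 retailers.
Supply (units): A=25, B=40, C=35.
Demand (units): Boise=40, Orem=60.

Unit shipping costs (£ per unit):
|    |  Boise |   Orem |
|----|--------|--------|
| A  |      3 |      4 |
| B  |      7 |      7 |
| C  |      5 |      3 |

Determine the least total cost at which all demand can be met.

One minimum-cost allocation:
  A–Boise: 25 × £3 = £75
  B–Boise: 15 × £7 = £105
  B–Orem: 25 × £7 = £175
  C–Orem: 35 × £3 = £105
Total = 75 + 105 + 175 + 105 = £460.

460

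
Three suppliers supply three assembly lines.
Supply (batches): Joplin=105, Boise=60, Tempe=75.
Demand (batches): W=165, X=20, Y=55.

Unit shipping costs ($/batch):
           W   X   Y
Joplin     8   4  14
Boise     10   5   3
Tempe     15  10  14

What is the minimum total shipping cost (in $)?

2080

An optimal shipping plan:
  Joplin→W: 105 batches
  Boise→X: 5 batches
  Boise→Y: 55 batches
  Tempe→W: 60 batches
  Tempe→X: 15 batches
Total cost = $2080.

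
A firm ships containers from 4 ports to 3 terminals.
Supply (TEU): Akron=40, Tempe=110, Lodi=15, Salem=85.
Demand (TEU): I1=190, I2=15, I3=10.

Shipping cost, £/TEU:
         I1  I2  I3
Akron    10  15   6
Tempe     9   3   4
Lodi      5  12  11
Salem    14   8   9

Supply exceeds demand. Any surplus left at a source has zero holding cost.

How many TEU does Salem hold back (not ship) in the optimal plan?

An optimal plan:
  Akron→I1: 40 × £10 = £400
  Tempe→I1: 110 × £9 = £990
  Lodi→I1: 15 × £5 = £75
  Salem→I1: 25 × £14 = £350
  Salem→I2: 15 × £8 = £120
  Salem→I3: 10 × £9 = £90
Total cost = £2025.
Salem ships 50 of its 85, leaving 35.

35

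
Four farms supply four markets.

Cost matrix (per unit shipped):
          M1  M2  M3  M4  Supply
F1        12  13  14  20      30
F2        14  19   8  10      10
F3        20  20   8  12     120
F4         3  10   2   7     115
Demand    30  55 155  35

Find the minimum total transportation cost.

A cheapest plan:
  F1–M2: 30 × 13 = 390
  F2–M4: 10 × 10 = 100
  F3–M3: 95 × 8 = 760
  F3–M4: 25 × 12 = 300
  F4–M1: 30 × 3 = 90
  F4–M2: 25 × 10 = 250
  F4–M3: 60 × 2 = 120
Total = 390 + 100 + 760 + 300 + 90 + 250 + 120 = 2010.
(Supply check: F1 ships 30; F2 ships 10; F3 ships 120; F4 ships 115.)

2010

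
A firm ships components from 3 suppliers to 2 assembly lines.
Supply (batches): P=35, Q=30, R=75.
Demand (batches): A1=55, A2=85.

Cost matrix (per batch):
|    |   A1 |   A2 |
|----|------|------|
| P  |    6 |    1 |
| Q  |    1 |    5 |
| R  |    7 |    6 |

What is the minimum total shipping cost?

540

One minimum-cost allocation:
  P→A2: 35 × 1 = 35
  Q→A1: 30 × 1 = 30
  R→A1: 25 × 7 = 175
  R→A2: 50 × 6 = 300
Total = 35 + 30 + 175 + 300 = 540.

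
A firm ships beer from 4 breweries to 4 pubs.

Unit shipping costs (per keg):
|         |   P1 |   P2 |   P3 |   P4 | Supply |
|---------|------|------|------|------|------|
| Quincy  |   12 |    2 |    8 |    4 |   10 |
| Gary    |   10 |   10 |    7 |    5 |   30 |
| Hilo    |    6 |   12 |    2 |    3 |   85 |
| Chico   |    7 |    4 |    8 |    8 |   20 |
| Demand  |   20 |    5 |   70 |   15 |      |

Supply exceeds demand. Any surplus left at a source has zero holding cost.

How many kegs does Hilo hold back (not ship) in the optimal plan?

0

An optimal plan:
  Quincy->P2: 5 × 2 = 10
  Hilo->P3: 70 × 2 = 140
  Hilo->P4: 15 × 3 = 45
  Chico->P1: 20 × 7 = 140
Total cost = 335.
Hilo ships 85 of its 85, leaving 0.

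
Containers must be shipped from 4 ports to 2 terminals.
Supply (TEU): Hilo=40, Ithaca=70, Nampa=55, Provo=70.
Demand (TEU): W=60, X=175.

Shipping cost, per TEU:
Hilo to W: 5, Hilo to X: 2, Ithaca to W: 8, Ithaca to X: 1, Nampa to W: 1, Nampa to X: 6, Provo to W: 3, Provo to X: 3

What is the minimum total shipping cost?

415

An optimal shipping plan:
  Hilo to X: 40 × 2 = 80
  Ithaca to X: 70 × 1 = 70
  Nampa to W: 55 × 1 = 55
  Provo to W: 5 × 3 = 15
  Provo to X: 65 × 3 = 195
Total = 80 + 70 + 55 + 15 + 195 = 415.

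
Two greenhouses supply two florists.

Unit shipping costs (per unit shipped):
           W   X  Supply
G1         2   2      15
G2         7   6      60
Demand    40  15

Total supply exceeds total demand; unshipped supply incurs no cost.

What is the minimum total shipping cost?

One minimum-cost allocation:
  G1→W: 15 × 2 = 30
  G2→W: 25 × 7 = 175
  G2→X: 15 × 6 = 90
Total = 30 + 175 + 90 = 295.

295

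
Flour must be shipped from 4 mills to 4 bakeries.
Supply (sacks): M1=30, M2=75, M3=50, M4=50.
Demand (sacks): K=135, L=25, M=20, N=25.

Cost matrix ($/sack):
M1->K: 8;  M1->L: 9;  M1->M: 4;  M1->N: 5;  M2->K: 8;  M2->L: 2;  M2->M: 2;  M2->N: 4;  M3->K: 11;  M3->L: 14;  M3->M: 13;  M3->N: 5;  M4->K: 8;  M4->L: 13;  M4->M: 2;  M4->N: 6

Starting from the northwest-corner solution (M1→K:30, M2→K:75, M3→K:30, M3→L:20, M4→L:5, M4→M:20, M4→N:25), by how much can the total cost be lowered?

Current plan cost = 30·8 + 75·8 + 30·11 + 20·14 + 5·13 + 20·2 + 25·6 = $1705.
Optimal plan:
  M1→K: 30 × $8 = $240
  M2→K: 50 × $8 = $400
  M2→L: 25 × $2 = $50
  M3→K: 25 × $11 = $275
  M3→N: 25 × $5 = $125
  M4→K: 30 × $8 = $240
  M4→M: 20 × $2 = $40
Optimal cost = $1370.
Saving = 1705 − 1370 = $335.

335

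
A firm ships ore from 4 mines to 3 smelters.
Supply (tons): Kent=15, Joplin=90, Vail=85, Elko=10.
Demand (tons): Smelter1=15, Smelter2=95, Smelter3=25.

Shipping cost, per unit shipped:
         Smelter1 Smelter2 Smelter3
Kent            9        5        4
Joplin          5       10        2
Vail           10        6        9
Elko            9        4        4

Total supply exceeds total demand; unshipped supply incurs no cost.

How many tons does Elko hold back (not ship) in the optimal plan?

0

Minimum-cost shipments:
  Kent to Smelter2: 15 × 5 = 75
  Joplin to Smelter1: 15 × 5 = 75
  Joplin to Smelter3: 25 × 2 = 50
  Vail to Smelter2: 70 × 6 = 420
  Elko to Smelter2: 10 × 4 = 40
Total cost = 660.
Elko ships 10 of its 10, leaving 0.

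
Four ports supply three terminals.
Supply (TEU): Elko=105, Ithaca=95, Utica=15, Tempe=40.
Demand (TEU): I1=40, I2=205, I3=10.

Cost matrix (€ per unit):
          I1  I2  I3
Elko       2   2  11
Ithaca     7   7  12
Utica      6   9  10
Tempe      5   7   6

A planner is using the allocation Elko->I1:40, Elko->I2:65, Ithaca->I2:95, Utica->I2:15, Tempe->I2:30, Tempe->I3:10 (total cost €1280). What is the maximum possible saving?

Current plan cost = 40·2 + 65·2 + 95·7 + 15·9 + 30·7 + 10·6 = €1280.
Optimal plan:
  Elko to I2: 105 TEU
  Ithaca to I2: 95 TEU
  Utica to I1: 15 TEU
  Tempe to I1: 25 TEU
  Tempe to I2: 5 TEU
  Tempe to I3: 10 TEU
Optimal cost = €1185.
Saving = 1280 − 1185 = €95.

95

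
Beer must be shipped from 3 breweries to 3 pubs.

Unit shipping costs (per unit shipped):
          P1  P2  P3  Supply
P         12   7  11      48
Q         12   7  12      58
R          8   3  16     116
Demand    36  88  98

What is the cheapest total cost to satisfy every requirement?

1712

One minimum-cost allocation:
  P–P3: 48 × 11 = 528
  Q–P1: 8 × 12 = 96
  Q–P3: 50 × 12 = 600
  R–P1: 28 × 8 = 224
  R–P2: 88 × 3 = 264
Total = 528 + 96 + 600 + 224 + 264 = 1712.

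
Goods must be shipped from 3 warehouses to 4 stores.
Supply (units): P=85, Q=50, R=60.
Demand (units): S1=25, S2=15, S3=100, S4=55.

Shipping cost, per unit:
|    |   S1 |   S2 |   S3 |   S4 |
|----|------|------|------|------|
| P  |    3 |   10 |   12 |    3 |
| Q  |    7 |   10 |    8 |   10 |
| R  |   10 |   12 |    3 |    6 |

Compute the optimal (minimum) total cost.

890

Optimal allocation:
  P to S1: 25 × 3 = 75
  P to S2: 5 × 10 = 50
  P to S4: 55 × 3 = 165
  Q to S2: 10 × 10 = 100
  Q to S3: 40 × 8 = 320
  R to S3: 60 × 3 = 180
Total = 75 + 50 + 165 + 100 + 320 + 180 = 890.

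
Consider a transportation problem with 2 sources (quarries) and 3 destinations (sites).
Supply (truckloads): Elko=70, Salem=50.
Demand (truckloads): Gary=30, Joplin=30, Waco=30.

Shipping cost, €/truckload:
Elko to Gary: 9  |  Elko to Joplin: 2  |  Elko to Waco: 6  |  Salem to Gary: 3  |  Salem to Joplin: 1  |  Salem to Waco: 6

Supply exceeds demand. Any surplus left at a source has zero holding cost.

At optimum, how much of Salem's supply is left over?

0

Minimum-cost shipments:
  Elko to Joplin: 10 × €2 = €20
  Elko to Waco: 30 × €6 = €180
  Salem to Gary: 30 × €3 = €90
  Salem to Joplin: 20 × €1 = €20
Total cost = €310.
Salem ships 50 of its 50, leaving 0.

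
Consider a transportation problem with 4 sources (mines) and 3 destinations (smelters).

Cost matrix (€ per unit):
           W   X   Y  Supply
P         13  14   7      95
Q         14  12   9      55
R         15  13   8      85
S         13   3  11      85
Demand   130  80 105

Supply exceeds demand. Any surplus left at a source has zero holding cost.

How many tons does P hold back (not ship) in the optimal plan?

Minimum-cost shipments:
  P to W: 75 × €13 = €975
  P to Y: 20 × €7 = €140
  Q to W: 50 × €14 = €700
  R to Y: 85 × €8 = €680
  S to W: 5 × €13 = €65
  S to X: 80 × €3 = €240
Total cost = €2800.
P ships 95 of its 95, leaving 0.

0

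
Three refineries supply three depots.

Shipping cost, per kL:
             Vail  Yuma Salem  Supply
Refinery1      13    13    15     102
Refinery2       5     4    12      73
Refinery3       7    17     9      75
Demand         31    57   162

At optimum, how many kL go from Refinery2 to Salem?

0

Solving gives:
  Refinery1→Salem: 102 × 15 = 1530
  Refinery2→Vail: 16 × 5 = 80
  Refinery2→Yuma: 57 × 4 = 228
  Refinery3→Vail: 15 × 7 = 105
  Refinery3→Salem: 60 × 9 = 540
Total cost = 2483.
The route Refinery2→Salem is not used.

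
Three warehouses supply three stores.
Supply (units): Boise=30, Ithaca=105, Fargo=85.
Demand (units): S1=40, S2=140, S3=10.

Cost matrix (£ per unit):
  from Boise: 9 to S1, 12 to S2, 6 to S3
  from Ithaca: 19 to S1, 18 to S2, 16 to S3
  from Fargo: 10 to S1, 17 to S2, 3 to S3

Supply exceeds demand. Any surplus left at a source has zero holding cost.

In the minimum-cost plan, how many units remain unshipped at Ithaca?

30

An optimal plan:
  Boise to S2: 30 × £12 = £360
  Ithaca to S2: 75 × £18 = £1350
  Fargo to S1: 40 × £10 = £400
  Fargo to S2: 35 × £17 = £595
  Fargo to S3: 10 × £3 = £30
Total cost = £2735.
Ithaca ships 75 of its 105, leaving 30.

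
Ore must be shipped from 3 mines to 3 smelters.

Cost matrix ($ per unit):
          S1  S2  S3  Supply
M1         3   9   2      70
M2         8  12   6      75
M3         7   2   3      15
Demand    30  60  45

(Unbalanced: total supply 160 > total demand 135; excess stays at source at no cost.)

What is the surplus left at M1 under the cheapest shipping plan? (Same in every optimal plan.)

An optimal plan:
  M1 to S1: 30 tons
  M1 to S3: 40 tons
  M2 to S2: 45 tons
  M2 to S3: 5 tons
  M3 to S2: 15 tons
Total cost = $770.
M1 ships 70 of its 70, leaving 0.

0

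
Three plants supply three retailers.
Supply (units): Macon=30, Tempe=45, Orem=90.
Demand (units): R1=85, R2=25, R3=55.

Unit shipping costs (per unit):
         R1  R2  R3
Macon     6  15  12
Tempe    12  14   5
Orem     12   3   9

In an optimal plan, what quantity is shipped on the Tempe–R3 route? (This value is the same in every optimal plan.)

45

Optimal shipments:
  Macon->R1: 30 × 6 = 180
  Tempe->R3: 45 × 5 = 225
  Orem->R1: 55 × 12 = 660
  Orem->R2: 25 × 3 = 75
  Orem->R3: 10 × 9 = 90
Total cost = 1230.
So Tempe→R3 carries 45 units.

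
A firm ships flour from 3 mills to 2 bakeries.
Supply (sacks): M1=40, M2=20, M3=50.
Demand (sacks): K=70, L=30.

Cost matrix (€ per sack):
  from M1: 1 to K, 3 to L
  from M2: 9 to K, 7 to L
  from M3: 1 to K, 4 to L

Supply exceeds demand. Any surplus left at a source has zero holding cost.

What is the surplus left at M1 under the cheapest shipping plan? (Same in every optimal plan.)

0

An optimal plan:
  M1–K: 20 sacks
  M1–L: 20 sacks
  M2–L: 10 sacks
  M3–K: 50 sacks
Total cost = €200.
M1 ships 40 of its 40, leaving 0.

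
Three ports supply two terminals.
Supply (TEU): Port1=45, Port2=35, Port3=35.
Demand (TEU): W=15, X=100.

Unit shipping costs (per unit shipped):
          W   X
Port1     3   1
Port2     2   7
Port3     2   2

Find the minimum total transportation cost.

A cheapest plan:
  Port1–X: 45 × 1 = 45
  Port2–W: 15 × 2 = 30
  Port2–X: 20 × 7 = 140
  Port3–X: 35 × 2 = 70
Total = 45 + 30 + 140 + 70 = 285.

285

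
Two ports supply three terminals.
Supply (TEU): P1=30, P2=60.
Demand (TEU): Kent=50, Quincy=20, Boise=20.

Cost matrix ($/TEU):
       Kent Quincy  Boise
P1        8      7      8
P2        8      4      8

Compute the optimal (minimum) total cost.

640

A cheapest plan:
  P1->Kent: 30 TEU
  P2->Kent: 20 TEU
  P2->Quincy: 20 TEU
  P2->Boise: 20 TEU
Total cost = $640.
(Supply check: P1 ships 30; P2 ships 60.)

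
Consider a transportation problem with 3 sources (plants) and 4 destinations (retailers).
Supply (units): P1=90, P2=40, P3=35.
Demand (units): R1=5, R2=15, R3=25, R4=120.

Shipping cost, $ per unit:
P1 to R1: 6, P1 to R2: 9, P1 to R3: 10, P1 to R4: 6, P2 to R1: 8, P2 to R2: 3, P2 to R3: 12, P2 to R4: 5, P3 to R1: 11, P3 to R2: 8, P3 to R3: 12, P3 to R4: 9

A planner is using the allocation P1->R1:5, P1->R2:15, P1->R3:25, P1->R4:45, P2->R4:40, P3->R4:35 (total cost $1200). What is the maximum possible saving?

100

Current plan cost = 5·6 + 15·9 + 25·10 + 45·6 + 40·5 + 35·9 = $1200.
Optimal plan:
  P1 to R1: 5 × $6 = $30
  P1 to R4: 85 × $6 = $510
  P2 to R2: 15 × $3 = $45
  P2 to R4: 25 × $5 = $125
  P3 to R3: 25 × $12 = $300
  P3 to R4: 10 × $9 = $90
Optimal cost = $1100.
Saving = 1200 − 1100 = $100.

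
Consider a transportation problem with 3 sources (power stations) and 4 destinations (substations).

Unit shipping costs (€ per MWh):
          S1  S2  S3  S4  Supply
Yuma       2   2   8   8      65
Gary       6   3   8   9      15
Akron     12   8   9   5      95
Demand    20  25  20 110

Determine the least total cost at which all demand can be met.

One minimum-cost allocation:
  Yuma->S1: 20 × €2 = €40
  Yuma->S2: 25 × €2 = €50
  Yuma->S3: 5 × €8 = €40
  Yuma->S4: 15 × €8 = €120
  Gary->S3: 15 × €8 = €120
  Akron->S4: 95 × €5 = €475
Total = 40 + 50 + 40 + 120 + 120 + 475 = €845.

845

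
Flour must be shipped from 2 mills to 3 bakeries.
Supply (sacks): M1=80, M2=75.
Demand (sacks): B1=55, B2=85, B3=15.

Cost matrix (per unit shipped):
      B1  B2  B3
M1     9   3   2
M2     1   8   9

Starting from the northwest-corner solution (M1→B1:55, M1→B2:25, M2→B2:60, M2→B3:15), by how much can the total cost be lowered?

745

Current plan cost = 55·9 + 25·3 + 60·8 + 15·9 = 1185.
Optimal plan:
  M1->B2: 65 × 3 = 195
  M1->B3: 15 × 2 = 30
  M2->B1: 55 × 1 = 55
  M2->B2: 20 × 8 = 160
Optimal cost = 440.
Saving = 1185 − 440 = 745.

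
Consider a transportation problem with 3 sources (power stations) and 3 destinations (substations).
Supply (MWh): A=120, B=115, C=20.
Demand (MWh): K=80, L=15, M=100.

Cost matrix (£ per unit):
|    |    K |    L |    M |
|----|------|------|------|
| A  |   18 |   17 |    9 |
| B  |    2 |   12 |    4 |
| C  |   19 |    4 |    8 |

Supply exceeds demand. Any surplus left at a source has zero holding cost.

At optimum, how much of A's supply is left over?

An optimal plan:
  A→M: 60 × £9 = £540
  B→K: 80 × £2 = £160
  B→M: 35 × £4 = £140
  C→L: 15 × £4 = £60
  C→M: 5 × £8 = £40
Total cost = £940.
A ships 60 of its 120, leaving 60.

60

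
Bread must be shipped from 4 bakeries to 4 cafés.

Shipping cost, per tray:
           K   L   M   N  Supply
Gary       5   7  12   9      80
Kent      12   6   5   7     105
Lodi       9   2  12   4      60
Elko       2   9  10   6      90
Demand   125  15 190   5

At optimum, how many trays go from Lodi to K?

The minimum-cost plan:
  Gary–K: 35 trays
  Gary–M: 45 trays
  Kent–M: 105 trays
  Lodi–L: 15 trays
  Lodi–M: 40 trays
  Lodi–N: 5 trays
  Elko–K: 90 trays
Total cost = 1950.
The route Lodi→K is not used.

0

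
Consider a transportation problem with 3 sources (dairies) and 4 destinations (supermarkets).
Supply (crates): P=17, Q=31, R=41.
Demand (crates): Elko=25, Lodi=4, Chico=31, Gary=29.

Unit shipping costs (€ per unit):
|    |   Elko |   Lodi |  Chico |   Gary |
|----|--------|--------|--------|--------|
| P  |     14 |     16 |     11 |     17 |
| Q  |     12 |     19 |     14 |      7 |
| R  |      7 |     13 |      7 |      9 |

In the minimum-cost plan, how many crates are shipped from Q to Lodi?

The minimum-cost plan:
  P–Lodi: 4 × €16 = €64
  P–Chico: 13 × €11 = €143
  Q–Elko: 2 × €12 = €24
  Q–Gary: 29 × €7 = €203
  R–Elko: 23 × €7 = €161
  R–Chico: 18 × €7 = €126
Total cost = €721.
The route Q→Lodi is not used.

0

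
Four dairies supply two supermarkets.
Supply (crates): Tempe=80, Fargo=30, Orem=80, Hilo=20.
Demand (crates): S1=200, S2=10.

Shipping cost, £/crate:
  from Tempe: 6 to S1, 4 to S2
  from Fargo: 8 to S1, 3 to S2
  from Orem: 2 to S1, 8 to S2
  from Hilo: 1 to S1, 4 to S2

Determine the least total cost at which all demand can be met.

A cheapest plan:
  Tempe to S1: 80 × £6 = £480
  Fargo to S1: 20 × £8 = £160
  Fargo to S2: 10 × £3 = £30
  Orem to S1: 80 × £2 = £160
  Hilo to S1: 20 × £1 = £20
Total = 480 + 160 + 30 + 160 + 20 = £850.
(Supply check: Tempe ships 80; Fargo ships 30; Orem ships 80; Hilo ships 20.)

850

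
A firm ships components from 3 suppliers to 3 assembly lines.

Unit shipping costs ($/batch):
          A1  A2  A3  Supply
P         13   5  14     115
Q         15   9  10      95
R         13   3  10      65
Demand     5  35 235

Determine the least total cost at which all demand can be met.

2890

One minimum-cost allocation:
  P–A1: 5 batches
  P–A2: 35 batches
  P–A3: 75 batches
  Q–A3: 95 batches
  R–A3: 65 batches
Total cost = $2890.
(Supply check: P ships 115; Q ships 95; R ships 65.)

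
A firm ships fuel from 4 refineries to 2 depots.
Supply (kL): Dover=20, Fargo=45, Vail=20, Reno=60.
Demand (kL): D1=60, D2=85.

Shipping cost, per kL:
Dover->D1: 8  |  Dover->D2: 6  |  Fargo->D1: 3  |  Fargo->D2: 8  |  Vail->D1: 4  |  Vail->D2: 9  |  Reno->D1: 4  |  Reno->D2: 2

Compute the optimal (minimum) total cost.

480

A cheapest plan:
  Dover->D2: 20 kL
  Fargo->D1: 45 kL
  Vail->D1: 15 kL
  Vail->D2: 5 kL
  Reno->D2: 60 kL
Total cost = 480.
(Supply check: Dover ships 20; Fargo ships 45; Vail ships 20; Reno ships 60.)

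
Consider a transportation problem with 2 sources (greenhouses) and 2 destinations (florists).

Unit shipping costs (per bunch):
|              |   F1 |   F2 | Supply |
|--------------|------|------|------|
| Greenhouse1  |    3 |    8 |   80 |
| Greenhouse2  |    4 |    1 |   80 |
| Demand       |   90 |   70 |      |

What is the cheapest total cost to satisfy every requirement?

Optimal allocation:
  Greenhouse1–F1: 80 bunches
  Greenhouse2–F1: 10 bunches
  Greenhouse2–F2: 70 bunches
Total cost = 350.
(Supply check: Greenhouse1 ships 80; Greenhouse2 ships 80.)

350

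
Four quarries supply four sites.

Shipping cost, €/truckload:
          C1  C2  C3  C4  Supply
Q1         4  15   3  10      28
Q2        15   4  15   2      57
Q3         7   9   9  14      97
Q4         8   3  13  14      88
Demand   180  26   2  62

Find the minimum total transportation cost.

A cheapest plan:
  Q1→C1: 21 × €4 = €84
  Q1→C3: 2 × €3 = €6
  Q1→C4: 5 × €10 = €50
  Q2→C4: 57 × €2 = €114
  Q3→C1: 97 × €7 = €679
  Q4→C1: 62 × €8 = €496
  Q4→C2: 26 × €3 = €78
Total = 84 + 6 + 50 + 114 + 679 + 496 + 78 = €1507.

1507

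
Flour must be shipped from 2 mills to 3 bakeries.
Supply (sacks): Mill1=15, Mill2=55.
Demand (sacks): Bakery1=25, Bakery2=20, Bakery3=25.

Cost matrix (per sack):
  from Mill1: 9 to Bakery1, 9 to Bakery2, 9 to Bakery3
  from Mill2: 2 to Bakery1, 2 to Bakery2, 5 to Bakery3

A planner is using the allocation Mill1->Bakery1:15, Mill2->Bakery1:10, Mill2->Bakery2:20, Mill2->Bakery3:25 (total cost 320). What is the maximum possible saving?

Current plan cost = 15·9 + 10·2 + 20·2 + 25·5 = 320.
Optimal plan:
  Mill1 to Bakery3: 15 × 9 = 135
  Mill2 to Bakery1: 25 × 2 = 50
  Mill2 to Bakery2: 20 × 2 = 40
  Mill2 to Bakery3: 10 × 5 = 50
Optimal cost = 275.
Saving = 320 − 275 = 45.

45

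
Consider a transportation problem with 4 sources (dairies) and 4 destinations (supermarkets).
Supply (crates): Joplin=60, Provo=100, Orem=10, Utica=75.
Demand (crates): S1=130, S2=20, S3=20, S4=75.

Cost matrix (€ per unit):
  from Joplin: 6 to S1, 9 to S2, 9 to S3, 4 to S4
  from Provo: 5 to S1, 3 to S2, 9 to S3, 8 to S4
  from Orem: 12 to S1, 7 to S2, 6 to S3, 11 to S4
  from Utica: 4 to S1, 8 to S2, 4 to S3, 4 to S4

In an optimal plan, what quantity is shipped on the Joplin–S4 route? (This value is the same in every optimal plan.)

The minimum-cost plan:
  Joplin→S4: 60 × €4 = €240
  Provo→S1: 80 × €5 = €400
  Provo→S2: 20 × €3 = €60
  Orem→S3: 10 × €6 = €60
  Utica→S1: 50 × €4 = €200
  Utica→S3: 10 × €4 = €40
  Utica→S4: 15 × €4 = €60
Total cost = €1060.
So Joplin→S4 carries 60 crates.

60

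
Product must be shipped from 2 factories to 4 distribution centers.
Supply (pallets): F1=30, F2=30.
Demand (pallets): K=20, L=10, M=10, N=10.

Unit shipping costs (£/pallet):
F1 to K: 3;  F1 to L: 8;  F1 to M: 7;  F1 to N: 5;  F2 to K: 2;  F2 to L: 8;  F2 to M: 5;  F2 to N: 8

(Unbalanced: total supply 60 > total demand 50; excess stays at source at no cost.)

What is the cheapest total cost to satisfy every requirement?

Optimal allocation:
  F1→L: 10 × £8 = £80
  F1→N: 10 × £5 = £50
  F2→K: 20 × £2 = £40
  F2→M: 10 × £5 = £50
Total = 80 + 50 + 40 + 50 = £220.

220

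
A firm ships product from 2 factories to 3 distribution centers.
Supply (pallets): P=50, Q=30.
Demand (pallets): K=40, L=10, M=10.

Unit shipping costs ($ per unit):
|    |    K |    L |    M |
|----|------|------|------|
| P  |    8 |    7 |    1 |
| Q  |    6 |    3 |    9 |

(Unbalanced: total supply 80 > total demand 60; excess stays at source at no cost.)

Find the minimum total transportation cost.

A cheapest plan:
  P to K: 20 pallets
  P to M: 10 pallets
  Q to K: 20 pallets
  Q to L: 10 pallets
Total cost = $320.
(Supply check: P ships 30; Q ships 30.)

320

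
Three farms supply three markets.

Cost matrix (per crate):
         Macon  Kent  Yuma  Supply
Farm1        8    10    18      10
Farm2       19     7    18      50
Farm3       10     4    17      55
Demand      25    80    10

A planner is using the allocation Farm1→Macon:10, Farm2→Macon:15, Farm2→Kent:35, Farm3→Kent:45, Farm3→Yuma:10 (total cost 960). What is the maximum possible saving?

110

Current plan cost = 10·8 + 15·19 + 35·7 + 45·4 + 10·17 = 960.
Optimal plan:
  Farm1->Macon: 10 × 8 = 80
  Farm2->Kent: 40 × 7 = 280
  Farm2->Yuma: 10 × 18 = 180
  Farm3->Macon: 15 × 10 = 150
  Farm3->Kent: 40 × 4 = 160
Optimal cost = 850.
Saving = 960 − 850 = 110.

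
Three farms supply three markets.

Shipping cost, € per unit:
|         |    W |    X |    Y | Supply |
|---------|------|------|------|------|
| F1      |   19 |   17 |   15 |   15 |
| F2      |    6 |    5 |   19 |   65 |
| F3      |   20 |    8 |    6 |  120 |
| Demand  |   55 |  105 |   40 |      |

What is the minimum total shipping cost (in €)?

Optimal allocation:
  F1–Y: 15 crates
  F2–W: 55 crates
  F2–X: 10 crates
  F3–X: 95 crates
  F3–Y: 25 crates
Total cost = €1515.

1515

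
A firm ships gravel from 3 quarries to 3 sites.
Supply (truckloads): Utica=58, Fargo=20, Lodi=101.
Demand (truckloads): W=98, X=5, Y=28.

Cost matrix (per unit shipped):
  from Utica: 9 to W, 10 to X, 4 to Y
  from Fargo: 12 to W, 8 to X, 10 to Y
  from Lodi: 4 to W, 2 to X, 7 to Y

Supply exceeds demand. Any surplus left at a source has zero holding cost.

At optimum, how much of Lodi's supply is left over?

Minimum-cost shipments:
  Utica to W: 2 truckloads
  Utica to Y: 28 truckloads
  Lodi to W: 96 truckloads
  Lodi to X: 5 truckloads
Total cost = 524.
Lodi ships 101 of its 101, leaving 0.

0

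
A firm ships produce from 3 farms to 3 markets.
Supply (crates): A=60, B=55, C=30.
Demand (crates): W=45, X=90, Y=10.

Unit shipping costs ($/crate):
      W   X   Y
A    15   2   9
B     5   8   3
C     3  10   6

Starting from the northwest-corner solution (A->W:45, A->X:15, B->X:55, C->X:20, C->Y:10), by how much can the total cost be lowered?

Current plan cost = 45·15 + 15·2 + 55·8 + 20·10 + 10·6 = $1405.
Optimal plan:
  A→X: 60 × $2 = $120
  B→W: 15 × $5 = $75
  B→X: 30 × $8 = $240
  B→Y: 10 × $3 = $30
  C→W: 30 × $3 = $90
Optimal cost = $555.
Saving = 1405 − 555 = $850.

850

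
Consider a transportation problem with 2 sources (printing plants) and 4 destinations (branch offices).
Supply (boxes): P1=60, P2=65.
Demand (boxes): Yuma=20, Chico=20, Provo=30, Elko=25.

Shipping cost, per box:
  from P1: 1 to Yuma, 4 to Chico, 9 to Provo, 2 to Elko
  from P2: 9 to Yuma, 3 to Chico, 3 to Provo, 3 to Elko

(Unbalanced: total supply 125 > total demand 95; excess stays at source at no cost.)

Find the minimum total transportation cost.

220

One minimum-cost allocation:
  P1→Yuma: 20 × 1 = 20
  P1→Elko: 25 × 2 = 50
  P2→Chico: 20 × 3 = 60
  P2→Provo: 30 × 3 = 90
Total = 20 + 50 + 60 + 90 = 220.
(Supply check: P1 ships 45; P2 ships 50.)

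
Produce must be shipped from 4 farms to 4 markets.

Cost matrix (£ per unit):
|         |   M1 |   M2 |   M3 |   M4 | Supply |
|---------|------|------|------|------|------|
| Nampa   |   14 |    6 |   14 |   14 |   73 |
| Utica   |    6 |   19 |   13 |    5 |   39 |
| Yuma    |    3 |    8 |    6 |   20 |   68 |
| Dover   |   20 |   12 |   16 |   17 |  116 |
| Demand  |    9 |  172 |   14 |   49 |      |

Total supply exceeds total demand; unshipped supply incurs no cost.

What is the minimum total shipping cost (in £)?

One minimum-cost allocation:
  Nampa–M2: 73 × £6 = £438
  Utica–M4: 39 × £5 = £195
  Yuma–M1: 9 × £3 = £27
  Yuma–M2: 45 × £8 = £360
  Yuma–M3: 14 × £6 = £84
  Dover–M2: 54 × £12 = £648
  Dover–M4: 10 × £17 = £170
Total = 438 + 195 + 27 + 360 + 84 + 648 + 170 = £1922.
(Supply check: Nampa ships 73; Utica ships 39; Yuma ships 68; Dover ships 64.)

1922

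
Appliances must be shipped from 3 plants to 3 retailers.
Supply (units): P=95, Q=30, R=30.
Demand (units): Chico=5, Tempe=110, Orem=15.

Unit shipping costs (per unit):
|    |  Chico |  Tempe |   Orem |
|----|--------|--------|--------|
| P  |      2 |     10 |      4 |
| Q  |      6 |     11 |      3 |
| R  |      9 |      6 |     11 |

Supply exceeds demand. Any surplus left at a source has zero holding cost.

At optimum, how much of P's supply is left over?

Minimum-cost shipments:
  P to Chico: 5 × 2 = 10
  P to Tempe: 80 × 10 = 800
  Q to Orem: 15 × 3 = 45
  R to Tempe: 30 × 6 = 180
Total cost = 1035.
P ships 85 of its 95, leaving 10.

10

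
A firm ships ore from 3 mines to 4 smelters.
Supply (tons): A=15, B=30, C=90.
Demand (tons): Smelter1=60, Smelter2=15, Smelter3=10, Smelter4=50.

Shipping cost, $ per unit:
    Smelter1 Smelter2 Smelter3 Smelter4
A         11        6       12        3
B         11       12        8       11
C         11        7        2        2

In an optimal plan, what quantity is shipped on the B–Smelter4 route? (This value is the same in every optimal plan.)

0

Optimal shipments:
  A→Smelter2: 15 × $6 = $90
  B→Smelter1: 30 × $11 = $330
  C→Smelter1: 30 × $11 = $330
  C→Smelter3: 10 × $2 = $20
  C→Smelter4: 50 × $2 = $100
Total cost = $870.
The route B→Smelter4 is not used.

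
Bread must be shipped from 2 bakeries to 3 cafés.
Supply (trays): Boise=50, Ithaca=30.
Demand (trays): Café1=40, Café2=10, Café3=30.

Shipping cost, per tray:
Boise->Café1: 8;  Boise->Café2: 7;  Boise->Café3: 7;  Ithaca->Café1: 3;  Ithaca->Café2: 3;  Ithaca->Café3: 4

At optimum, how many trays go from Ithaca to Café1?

30

Solving gives:
  Boise to Café1: 10 × 8 = 80
  Boise to Café2: 10 × 7 = 70
  Boise to Café3: 30 × 7 = 210
  Ithaca to Café1: 30 × 3 = 90
Total cost = 450.
So Ithaca→Café1 carries 30 trays.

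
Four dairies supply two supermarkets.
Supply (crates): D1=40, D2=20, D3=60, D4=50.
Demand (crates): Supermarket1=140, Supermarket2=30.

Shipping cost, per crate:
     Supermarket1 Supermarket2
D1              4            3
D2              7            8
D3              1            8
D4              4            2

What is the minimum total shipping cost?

A cheapest plan:
  D1–Supermarket1: 40 × 4 = 160
  D2–Supermarket1: 20 × 7 = 140
  D3–Supermarket1: 60 × 1 = 60
  D4–Supermarket1: 20 × 4 = 80
  D4–Supermarket2: 30 × 2 = 60
Total = 160 + 140 + 60 + 80 + 60 = 500.

500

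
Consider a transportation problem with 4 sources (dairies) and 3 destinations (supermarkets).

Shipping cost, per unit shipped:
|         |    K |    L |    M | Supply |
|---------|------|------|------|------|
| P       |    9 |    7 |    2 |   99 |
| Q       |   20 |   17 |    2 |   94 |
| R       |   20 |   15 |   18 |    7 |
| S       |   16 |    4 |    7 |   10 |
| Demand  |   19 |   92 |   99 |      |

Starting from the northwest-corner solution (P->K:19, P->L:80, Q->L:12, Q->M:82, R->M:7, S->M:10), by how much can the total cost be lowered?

256

Current plan cost = 19·9 + 80·7 + 12·17 + 82·2 + 7·18 + 10·7 = 1295.
Optimal plan:
  P->K: 19 crates
  P->L: 75 crates
  P->M: 5 crates
  Q->M: 94 crates
  R->L: 7 crates
  S->L: 10 crates
Optimal cost = 1039.
Saving = 1295 − 1039 = 256.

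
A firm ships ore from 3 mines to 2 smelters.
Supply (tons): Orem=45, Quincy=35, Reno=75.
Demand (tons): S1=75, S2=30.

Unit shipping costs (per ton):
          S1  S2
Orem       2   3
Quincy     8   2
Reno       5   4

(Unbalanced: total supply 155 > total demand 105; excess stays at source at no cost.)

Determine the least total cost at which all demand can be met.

A cheapest plan:
  Orem->S1: 45 × 2 = 90
  Quincy->S2: 30 × 2 = 60
  Reno->S1: 30 × 5 = 150
Total = 90 + 60 + 150 = 300.
(Supply check: Orem ships 45; Quincy ships 30; Reno ships 30.)

300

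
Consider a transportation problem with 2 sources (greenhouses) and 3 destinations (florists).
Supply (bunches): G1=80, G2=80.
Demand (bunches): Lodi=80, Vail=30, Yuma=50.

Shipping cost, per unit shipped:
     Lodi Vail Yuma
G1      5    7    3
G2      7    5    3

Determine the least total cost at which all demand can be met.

An optimal shipping plan:
  G1 to Lodi: 80 × 5 = 400
  G2 to Vail: 30 × 5 = 150
  G2 to Yuma: 50 × 3 = 150
Total = 400 + 150 + 150 = 700.
(Supply check: G1 ships 80; G2 ships 80.)

700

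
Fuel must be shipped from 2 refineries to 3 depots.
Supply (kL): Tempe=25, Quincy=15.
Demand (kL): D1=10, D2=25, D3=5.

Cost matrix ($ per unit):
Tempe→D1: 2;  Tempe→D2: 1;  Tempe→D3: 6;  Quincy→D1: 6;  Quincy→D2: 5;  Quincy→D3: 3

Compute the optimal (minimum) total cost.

100

One minimum-cost allocation:
  Tempe to D1: 10 × $2 = $20
  Tempe to D2: 15 × $1 = $15
  Quincy to D2: 10 × $5 = $50
  Quincy to D3: 5 × $3 = $15
Total = 20 + 15 + 50 + 15 = $100.
(Supply check: Tempe ships 25; Quincy ships 15.)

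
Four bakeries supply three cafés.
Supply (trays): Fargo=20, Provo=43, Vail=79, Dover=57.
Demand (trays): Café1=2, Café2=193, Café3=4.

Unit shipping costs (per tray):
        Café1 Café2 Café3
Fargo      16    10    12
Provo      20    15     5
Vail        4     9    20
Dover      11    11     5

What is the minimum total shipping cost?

An optimal shipping plan:
  Fargo to Café2: 20 trays
  Provo to Café2: 39 trays
  Provo to Café3: 4 trays
  Vail to Café1: 2 trays
  Vail to Café2: 77 trays
  Dover to Café2: 57 trays
Total cost = 2133.

2133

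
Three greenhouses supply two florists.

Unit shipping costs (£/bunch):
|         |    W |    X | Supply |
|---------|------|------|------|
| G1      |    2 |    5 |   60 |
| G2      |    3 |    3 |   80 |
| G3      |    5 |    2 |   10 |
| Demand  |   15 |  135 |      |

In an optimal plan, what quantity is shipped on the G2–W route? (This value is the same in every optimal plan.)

0

Solving gives:
  G1→W: 15 bunches
  G1→X: 45 bunches
  G2→X: 80 bunches
  G3→X: 10 bunches
Total cost = £515.
The route G2→W is not used.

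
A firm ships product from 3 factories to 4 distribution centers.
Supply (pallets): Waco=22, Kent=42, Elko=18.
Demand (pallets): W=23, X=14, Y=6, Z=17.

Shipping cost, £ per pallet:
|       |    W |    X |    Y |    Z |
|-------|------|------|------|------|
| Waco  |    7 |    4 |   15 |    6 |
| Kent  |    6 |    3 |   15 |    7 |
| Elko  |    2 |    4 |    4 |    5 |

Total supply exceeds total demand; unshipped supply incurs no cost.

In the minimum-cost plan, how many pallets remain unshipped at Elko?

Minimum-cost shipments:
  Waco→Z: 17 × £6 = £102
  Kent→W: 11 × £6 = £66
  Kent→X: 14 × £3 = £42
  Elko→W: 12 × £2 = £24
  Elko→Y: 6 × £4 = £24
Total cost = £258.
Elko ships 18 of its 18, leaving 0.

0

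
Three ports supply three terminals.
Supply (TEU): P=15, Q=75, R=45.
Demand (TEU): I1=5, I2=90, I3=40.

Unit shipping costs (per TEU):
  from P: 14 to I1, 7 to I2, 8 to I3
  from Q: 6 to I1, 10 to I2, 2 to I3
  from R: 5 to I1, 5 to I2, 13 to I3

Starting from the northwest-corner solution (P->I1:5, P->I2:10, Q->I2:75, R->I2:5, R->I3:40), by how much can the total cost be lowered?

Current plan cost = 5·14 + 10·7 + 75·10 + 5·5 + 40·13 = 1435.
Optimal plan:
  P→I2: 15 × 7 = 105
  Q→I1: 5 × 6 = 30
  Q→I2: 30 × 10 = 300
  Q→I3: 40 × 2 = 80
  R→I2: 45 × 5 = 225
Optimal cost = 740.
Saving = 1435 − 740 = 695.

695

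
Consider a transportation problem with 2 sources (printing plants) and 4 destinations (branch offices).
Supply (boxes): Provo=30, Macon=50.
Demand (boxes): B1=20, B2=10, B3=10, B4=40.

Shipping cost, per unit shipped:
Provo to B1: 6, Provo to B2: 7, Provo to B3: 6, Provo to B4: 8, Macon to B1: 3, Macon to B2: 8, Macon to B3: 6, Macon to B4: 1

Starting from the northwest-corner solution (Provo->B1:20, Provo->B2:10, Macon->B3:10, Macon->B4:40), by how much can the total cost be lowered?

30

Current plan cost = 20·6 + 10·7 + 10·6 + 40·1 = 290.
Optimal plan:
  Provo–B1: 10 × 6 = 60
  Provo–B2: 10 × 7 = 70
  Provo–B3: 10 × 6 = 60
  Macon–B1: 10 × 3 = 30
  Macon–B4: 40 × 1 = 40
Optimal cost = 260.
Saving = 290 − 260 = 30.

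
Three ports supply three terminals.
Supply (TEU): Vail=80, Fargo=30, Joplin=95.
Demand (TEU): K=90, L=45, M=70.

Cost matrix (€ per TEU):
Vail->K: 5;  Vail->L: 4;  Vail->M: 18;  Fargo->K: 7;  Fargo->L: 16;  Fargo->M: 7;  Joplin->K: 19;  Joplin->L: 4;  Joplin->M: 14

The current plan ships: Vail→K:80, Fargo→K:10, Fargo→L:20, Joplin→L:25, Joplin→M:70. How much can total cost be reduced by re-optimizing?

Current plan cost = 80·5 + 10·7 + 20·16 + 25·4 + 70·14 = €1870.
Optimal plan:
  Vail→K: 80 TEU
  Fargo→K: 10 TEU
  Fargo→M: 20 TEU
  Joplin→L: 45 TEU
  Joplin→M: 50 TEU
Optimal cost = €1490.
Saving = 1870 − 1490 = €380.

380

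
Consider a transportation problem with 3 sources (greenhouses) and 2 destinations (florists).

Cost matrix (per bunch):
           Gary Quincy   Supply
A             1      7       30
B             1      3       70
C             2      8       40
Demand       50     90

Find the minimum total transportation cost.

One minimum-cost allocation:
  A→Gary: 30 × 1 = 30
  B→Quincy: 70 × 3 = 210
  C→Gary: 20 × 2 = 40
  C→Quincy: 20 × 8 = 160
Total = 30 + 210 + 40 + 160 = 440.

440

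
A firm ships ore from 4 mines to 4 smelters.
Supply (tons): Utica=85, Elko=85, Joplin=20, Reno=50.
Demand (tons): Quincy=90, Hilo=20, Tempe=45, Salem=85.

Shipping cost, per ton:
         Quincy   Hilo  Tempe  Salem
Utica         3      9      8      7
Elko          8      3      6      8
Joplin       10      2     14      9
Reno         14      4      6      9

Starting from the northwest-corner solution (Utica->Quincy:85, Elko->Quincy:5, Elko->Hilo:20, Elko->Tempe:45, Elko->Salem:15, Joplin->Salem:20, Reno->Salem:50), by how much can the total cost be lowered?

85

Current plan cost = 85·3 + 5·8 + 20·3 + 45·6 + 15·8 + 20·9 + 50·9 = 1375.
Optimal plan:
  Utica->Quincy: 85 × 3 = 255
  Elko->Quincy: 5 × 8 = 40
  Elko->Salem: 80 × 8 = 640
  Joplin->Hilo: 20 × 2 = 40
  Reno->Tempe: 45 × 6 = 270
  Reno->Salem: 5 × 9 = 45
Optimal cost = 1290.
Saving = 1375 − 1290 = 85.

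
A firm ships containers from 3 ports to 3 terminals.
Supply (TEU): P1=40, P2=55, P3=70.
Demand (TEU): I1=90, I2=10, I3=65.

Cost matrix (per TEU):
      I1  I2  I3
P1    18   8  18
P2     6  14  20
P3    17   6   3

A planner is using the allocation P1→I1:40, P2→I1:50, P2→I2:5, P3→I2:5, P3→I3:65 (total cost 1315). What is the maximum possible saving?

Current plan cost = 40·18 + 50·6 + 5·14 + 5·6 + 65·3 = 1315.
Optimal plan:
  P1→I1: 35 × 18 = 630
  P1→I2: 5 × 8 = 40
  P2→I1: 55 × 6 = 330
  P3→I2: 5 × 6 = 30
  P3→I3: 65 × 3 = 195
Optimal cost = 1225.
Saving = 1315 − 1225 = 90.

90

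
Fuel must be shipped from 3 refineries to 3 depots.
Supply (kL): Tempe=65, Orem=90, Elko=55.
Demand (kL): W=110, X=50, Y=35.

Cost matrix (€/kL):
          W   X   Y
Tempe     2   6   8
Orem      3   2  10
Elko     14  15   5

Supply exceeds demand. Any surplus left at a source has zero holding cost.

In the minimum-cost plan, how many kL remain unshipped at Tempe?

Minimum-cost shipments:
  Tempe->W: 65 × €2 = €130
  Orem->W: 40 × €3 = €120
  Orem->X: 50 × €2 = €100
  Elko->W: 5 × €14 = €70
  Elko->Y: 35 × €5 = €175
Total cost = €595.
Tempe ships 65 of its 65, leaving 0.

0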